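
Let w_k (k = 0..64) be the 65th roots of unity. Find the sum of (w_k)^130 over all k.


The roots are w_k = w^k with w = e^(2*pi*i/65), and (w^k)^130 = (w^130)^k.
So S = 1 + u + u^2 + ... + u^(64) with u = w^130.
130 = 2*65 + 0, so 130 is a multiple of 65 and u = (w^65)^2 = 1.
Every one of the 65 terms equals 1: S = 65

S = 65


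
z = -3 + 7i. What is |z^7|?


|z| = sqrt(9+49) = sqrt(58) = 7.6158
|z^7| = |z|^7 = (sqrt(58))^7 = 58^3 * sqrt(58) = 195112*sqrt(58)

|z^7| = 195112*sqrt(58) ≈ 1485928.7222


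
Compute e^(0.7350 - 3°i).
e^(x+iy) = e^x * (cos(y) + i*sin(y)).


e^0.7350 = 2.0855
cos(-3°) = 0.9986
sin(-3°) = -0.0523
Real = 2.0855*0.9986 = 2.0826
Imag = 2.0855*(-0.0523) = -0.1091

2.0826 - 0.1091i


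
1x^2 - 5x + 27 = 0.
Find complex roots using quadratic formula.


disc = (-5)^2 - 4*1*27 = 25 - 108 = -83
sqrt(|disc|) = sqrt(83) = 9.1104
Real part = 5/(2*1) = 2.5000
Imag part = 9.1104/(2*1) = 4.5552

2.5000 ± 4.5552i


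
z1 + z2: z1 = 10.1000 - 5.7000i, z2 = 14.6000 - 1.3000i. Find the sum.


Real: 10.1 + 14.6 = 24.7
Imag: -5.7 - 1.3 = -7

24.7000 - 7.0000i


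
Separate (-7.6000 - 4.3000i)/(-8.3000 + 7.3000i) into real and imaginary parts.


Multiply by conjugate: (-7.6000 - 4.3000i)(-8.3000 - 7.3000i) / ((-8.3)^2 + 7.3^2)
Numerator real = -7.6*(-8.3) - (4.3)*7.3 = 31.69
Numerator imag = -4.3*(-8.3) - (-7.6)*7.3 = 91.17
Denominator = 122.18
Re(z) = 31.69/122.18 = 0.2594
Im(z) = 91.17/122.18 = 0.7462

Re(z) = 0.2594, Im(z) = 0.7462


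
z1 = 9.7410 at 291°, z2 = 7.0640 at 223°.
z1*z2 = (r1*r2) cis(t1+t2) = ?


r = 9.7410 * 7.0640 = 68.8104
theta = 291° + 223° = 514° = 154° (mod 360)

68.8104 cis(154°)


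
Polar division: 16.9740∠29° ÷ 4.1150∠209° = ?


r = 16.9740 / 4.1150 = 4.1249
theta = 29° - 209° = -180° = 180° (mod 360)

4.1249 cis(180°)


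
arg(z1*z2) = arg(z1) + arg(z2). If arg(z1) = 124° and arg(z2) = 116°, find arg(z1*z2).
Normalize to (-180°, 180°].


arg(z1*z2) = 124° + 116° = 240°
Normalized to (-180°, 180°]: -120°

-120°


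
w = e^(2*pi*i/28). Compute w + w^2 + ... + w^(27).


With w = e^(2*pi*i/28), all 28 of the 28th roots of unity w^0 = 1, w, ..., w^(27) sum to 0: 1 + w + ... + w^(27) = (1 - w^28)/(1 - w) = 0 since w^28 = 1, w ≠ 1.
Removing the root 1: w + w^2 + ... + w^(27) = 0 - 1 = -1

Sum = -1


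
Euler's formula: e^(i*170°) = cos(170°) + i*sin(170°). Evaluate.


cos(170°) = -0.9848
sin(170°) = 0.1736

e^(i*170°) = -0.9848 + 0.1736i


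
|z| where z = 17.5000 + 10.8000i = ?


|z| = sqrt(17.5^2 + 10.8^2) = sqrt(306.25 + 116.64) = sqrt(422.89) = 20.5643

|z| = 20.5643


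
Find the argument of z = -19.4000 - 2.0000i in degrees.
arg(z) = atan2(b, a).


Re = -19.4, Im = -2
arg = atan2(-2, -19.4) = -174.1140 degrees

arg(z) = -174.1140 degrees


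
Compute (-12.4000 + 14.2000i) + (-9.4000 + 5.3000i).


Real: -12.4 - 9.4 = -21.8
Imag: 14.2 + 5.3 = 19.5

-21.8000 + 19.5000i


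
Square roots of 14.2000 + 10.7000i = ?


|z| = sqrt(201.64+114.49) = 17.7800
sqrt((|z|+a)/2) = sqrt((17.7800+14.2)/2) = sqrt(15.9900) = 3.9988
sqrt((|z|-a)/2) = sqrt((17.7800-14.2)/2) = sqrt(1.7900) = 1.3379

±(3.9988 + 1.3379i) i.e. 3.9988 + 1.3379i and -3.9988 - 1.3379i


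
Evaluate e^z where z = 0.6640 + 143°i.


e^0.6640 = 1.94255
cos(143°) = -0.79864
sin(143°) = 0.60182
Real = 1.94255*(-0.79864) = -1.5514
Imag = 1.94255*0.60182 = 1.1691

-1.5514 + 1.1691i


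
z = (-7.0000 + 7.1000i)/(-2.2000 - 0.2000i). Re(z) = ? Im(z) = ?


Multiply by conjugate: (-7.0000 + 7.1000i)(-2.2000 + 0.2000i) / ((-2.2)^2 + (-0.2)^2)
Numerator real = -7*(-2.2) + 7.1*(-0.2) = 13.98
Numerator imag = 7.1*(-2.2) - (-7)*(-0.2) = -17.02
Denominator = 4.88
Re(z) = 13.98/4.88 = 2.8648
Im(z) = -17.02/4.88 = -3.4877

Re(z) = 2.8648, Im(z) = -3.4877


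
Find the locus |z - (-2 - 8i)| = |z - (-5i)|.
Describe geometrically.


Equal distances means the locus is the perpendicular bisector of z1 and z2.
Midpoint = ((-2+0)/2, (-8+(-5))/2) = (-1.0000, -6.5000)

Perpendicular bisector through (-1.0000, -6.5000)


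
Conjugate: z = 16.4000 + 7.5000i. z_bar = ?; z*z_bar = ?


z_bar = 16.4000 - 7.5000i
z*z_bar = 16.4^2 + 7.5^2 = 268.96 + 56.25 = 325.21

z_bar = 16.4000 - 7.5000i, z*z_bar = 325.21


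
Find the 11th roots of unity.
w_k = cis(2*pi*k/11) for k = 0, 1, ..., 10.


The 11th roots of unity are cis(360k/11°) for k=0..10
Angle step = 360/11 = 32.7273°
Primitive root: cis(32.7273°)
Primitive root = 0.8413 + 0.5406i

11 roots at angles: 0°, 32.7273°, 65.4545°, 98.1818°, 130.9091°, 163.6364°, 196.3636°, 229.0909°, 261.8182°, 294.5455°, 327.2727°


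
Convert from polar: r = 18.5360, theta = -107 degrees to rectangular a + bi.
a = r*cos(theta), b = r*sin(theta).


a = 18.5360*cos(-107°) = 18.5360*(-0.29237) = -5.4194
b = 18.5360*sin(-107°) = 18.5360*(-0.956305) = -17.7261

-5.4194 - 17.7261i


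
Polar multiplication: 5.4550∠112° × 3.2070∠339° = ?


r = 5.4550 * 3.2070 = 17.4942
theta = 112° + 339° = 451° = 91° (mod 360)

17.4942 cis(91°)


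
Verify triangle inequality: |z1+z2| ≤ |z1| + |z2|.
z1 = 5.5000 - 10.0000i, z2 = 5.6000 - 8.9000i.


|z1| = sqrt(5.5^2 + (-10)^2) = sqrt(130.25) = 11.4127
|z2| = sqrt(5.6^2 + (-8.9)^2) = sqrt(110.57) = 10.5152
z1+z2 = 11.1000 - 18.9000i
|z1+z2| = sqrt(480.42) = 21.9185
|z1|+|z2| = 11.4127 + 10.5152 = 21.9279

|z1+z2| = 21.9185 ≤ |z1|+|z2| = 21.9279 (verified)


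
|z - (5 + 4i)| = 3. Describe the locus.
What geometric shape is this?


|z - z0| = r is a circle with center z0 and radius r.
Center = (5, 4), radius = 3

Circle with center (5, 4) and radius 3


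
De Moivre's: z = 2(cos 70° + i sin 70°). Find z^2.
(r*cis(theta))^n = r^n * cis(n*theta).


r^2 = 2^2 = 4
n*theta = 2*70° = 140° = 140° (mod 360)
a = 4*cos(140°) = -3.0642
b = 4*sin(140°) = 2.5712

4 cis(140°) = -3.0642 + 2.5712i


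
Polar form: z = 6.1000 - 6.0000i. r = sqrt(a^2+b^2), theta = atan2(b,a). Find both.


r = sqrt(37.21+36) = sqrt(73.21) = 8.5563
theta = atan2(-6, 6.1) = -44.5265 degrees

r = 8.5563, theta = -44.5265 degrees


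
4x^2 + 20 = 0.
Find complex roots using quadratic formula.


disc = 0^2 - 4*4*20 = 0 - 320 = -320
sqrt(|disc|) = sqrt(320) = 17.8885
Real part = 0/(2*4) = 0
Imag part = 17.8885/(2*4) = 2.2361

0 ± 2.2361i


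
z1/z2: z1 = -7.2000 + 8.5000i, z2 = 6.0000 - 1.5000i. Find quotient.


Conjugate of z2 = 6.0000 + 1.5000i
Numerator: (-7.2000 + 8.5000i)(6.0000 + 1.5000i) = -55.9500 + 40.2000i
Denominator: 6^2 + (-1.5)^2 = 38.25
Result = (-55.9500 + 40.2000i)/38.25

-1.4627 + 1.0510i


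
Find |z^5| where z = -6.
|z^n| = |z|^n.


|z| = sqrt(36+0) = sqrt(36) = 6
|z^5| = |z|^5 = 6^5 = 7776

|z^5| = 7776


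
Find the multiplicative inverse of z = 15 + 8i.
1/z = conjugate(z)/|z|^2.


|z|^2 = 225+64 = 289
1/z = (15 - 8i)/289

1/z = 0.0519 - 0.0277i


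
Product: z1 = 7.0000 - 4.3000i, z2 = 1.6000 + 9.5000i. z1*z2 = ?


Real = 7*1.6 - (-4.3)*9.5 = 11.2 - (-40.85) = 52.05
Imag = 7*9.5 + 1.6*(-4.3) = 66.5 - (6.88) = 59.62

52.0500 + 59.6200i


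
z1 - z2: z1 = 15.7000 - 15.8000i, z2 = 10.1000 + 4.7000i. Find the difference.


Real: 15.7 - 10.1 = 5.6
Imag: -15.8 - 4.7 = -20.5

5.6000 - 20.5000i


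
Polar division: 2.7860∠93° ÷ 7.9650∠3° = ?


r = 2.7860 / 7.9650 = 0.3498
theta = 93° - 3° = 90° = 90° (mod 360)

0.3498 cis(90°)


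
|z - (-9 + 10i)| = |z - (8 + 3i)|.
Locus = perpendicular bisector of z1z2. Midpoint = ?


Equal distances means the locus is the perpendicular bisector of z1 and z2.
Midpoint = ((-9+8)/2, (10+3)/2) = (-0.5000, 6.5000)

Perpendicular bisector through (-0.5000, 6.5000)


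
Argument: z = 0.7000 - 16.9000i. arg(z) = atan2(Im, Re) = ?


Re = 0.7, Im = -16.9
arg = atan2(-16.9, 0.7) = -87.6282 degrees

arg(z) = -87.6282 degrees


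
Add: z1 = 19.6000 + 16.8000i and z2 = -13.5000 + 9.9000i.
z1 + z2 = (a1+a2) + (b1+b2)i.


Real: 19.6 - 13.5 = 6.1
Imag: 16.8 + 9.9 = 26.7

6.1000 + 26.7000i


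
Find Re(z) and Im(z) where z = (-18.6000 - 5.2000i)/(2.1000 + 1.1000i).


Multiply by conjugate: (-18.6000 - 5.2000i)(2.1000 - 1.1000i) / (2.1^2 + 1.1^2)
Numerator real = -18.6*2.1 - (5.2)*1.1 = -44.78
Numerator imag = -5.2*2.1 - (-18.6)*1.1 = 9.54
Denominator = 5.62
Re(z) = -44.78/5.62 = -7.9680
Im(z) = 9.54/5.62 = 1.6975

Re(z) = -7.9680, Im(z) = 1.6975


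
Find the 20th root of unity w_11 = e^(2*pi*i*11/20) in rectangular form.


Angle = 360*11/20 = 198°
a = cos(198°) = -0.9511
b = sin(198°) = -0.3090

-0.9511 - 0.3090i


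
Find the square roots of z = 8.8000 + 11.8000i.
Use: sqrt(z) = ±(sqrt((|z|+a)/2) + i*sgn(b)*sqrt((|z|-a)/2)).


|z| = sqrt(77.44+139.24) = 14.7201
sqrt((|z|+a)/2) = sqrt((14.7201+8.8)/2) = sqrt(11.7600) = 3.4293
sqrt((|z|-a)/2) = sqrt((14.7201-8.8)/2) = sqrt(2.9600) = 1.7205

±(3.4293 + 1.7205i) i.e. 3.4293 + 1.7205i and -3.4293 - 1.7205i


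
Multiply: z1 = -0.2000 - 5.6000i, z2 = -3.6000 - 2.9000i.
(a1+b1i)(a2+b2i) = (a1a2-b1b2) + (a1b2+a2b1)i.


Real = -0.2*(-3.6) - (-5.6)*(-2.9) = 0.72 - 16.24 = -15.52
Imag = -0.2*(-2.9) - (3.6)*(-5.6) = 0.58 + 20.16 = 20.74

-15.5200 + 20.7400i


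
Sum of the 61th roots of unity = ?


The sum of all 61th roots of unity is 0.
Geometric series: (1 - w^61)/(1 - w) = (1-1)/(1-w) = 0 since w^61 = 1, w ≠ 1.
Alternatively: coefficient of z^60 in z^61 - 1 is 0.

0


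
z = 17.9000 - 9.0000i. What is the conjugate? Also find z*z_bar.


z_bar = 17.9000 + 9.0000i
z*z_bar = 17.9^2 + (-9)^2 = 320.41 + 81 = 401.41

z_bar = 17.9000 + 9.0000i, z*z_bar = 401.41


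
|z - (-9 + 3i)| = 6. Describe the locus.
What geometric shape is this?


|z - z0| = r is a circle with center z0 and radius r.
Center = (-9, 3), radius = 6

Circle with center (-9, 3) and radius 6


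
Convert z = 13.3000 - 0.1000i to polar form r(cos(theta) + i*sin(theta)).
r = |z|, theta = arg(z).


r = sqrt(176.89+0.01) = sqrt(176.9) = 13.3004
theta = atan2(-0.1, 13.3) = -0.4308 degrees

r = 13.3004, theta = -0.4308 degrees


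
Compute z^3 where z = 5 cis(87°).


r^3 = 5^3 = 125
n*theta = 3*87° = 261° = 261° (mod 360)
a = 125*cos(261°) = -19.5543
b = 125*sin(261°) = -123.4610

125 cis(261°) = -19.5543 - 123.4610i


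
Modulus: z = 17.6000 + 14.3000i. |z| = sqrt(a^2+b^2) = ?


|z| = sqrt(17.6^2 + 14.3^2) = sqrt(309.76 + 204.49) = sqrt(514.25) = 22.6771

|z| = 22.6771


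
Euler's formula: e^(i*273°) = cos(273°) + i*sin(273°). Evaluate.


cos(273°) = 0.0523
sin(273°) = -0.9986

e^(i*273°) = 0.0523 - 0.9986i


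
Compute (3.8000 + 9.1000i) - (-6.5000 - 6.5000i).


Real: 3.8 + 6.5 = 10.3
Imag: 9.1 + 6.5 = 15.6

10.3000 + 15.6000i


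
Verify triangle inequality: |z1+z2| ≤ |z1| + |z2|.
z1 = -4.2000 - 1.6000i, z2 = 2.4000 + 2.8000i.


|z1| = sqrt((-4.2)^2 + (-1.6)^2) = sqrt(20.2) = 4.4944
|z2| = sqrt(2.4^2 + 2.8^2) = sqrt(13.6) = 3.6878
z1+z2 = -1.8000 + 1.2000i
|z1+z2| = sqrt(4.68) = 2.1633
|z1|+|z2| = 4.4944 + 3.6878 = 8.1822

|z1+z2| = 2.1633 ≤ |z1|+|z2| = 8.1822 (verified)


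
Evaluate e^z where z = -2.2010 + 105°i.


e^-2.2010 = 0.1107
cos(105°) = -0.2588
sin(105°) = 0.9659
Real = 0.1107*(-0.2588) = -0.0286
Imag = 0.1107*0.9659 = 0.1069

-0.0286 + 0.1069i


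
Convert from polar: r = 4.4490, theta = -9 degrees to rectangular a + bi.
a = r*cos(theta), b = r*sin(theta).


a = 4.4490*cos(-9°) = 4.4490*0.98769 = 4.3942
b = 4.4490*sin(-9°) = 4.4490*(-0.15643) = -0.6960

4.3942 - 0.6960i


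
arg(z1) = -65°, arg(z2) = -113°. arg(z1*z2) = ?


arg(z1*z2) = -65° - 113° = -178°
Normalized to (-180°, 180°]: -178°

-178°


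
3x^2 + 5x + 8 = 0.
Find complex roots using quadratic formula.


disc = 5^2 - 4*3*8 = 25 - 96 = -71
sqrt(|disc|) = sqrt(71) = 8.4261
Real part = -5/(2*3) = -0.8333
Imag part = 8.4261/(2*3) = 1.4044

-0.8333 ± 1.4044i


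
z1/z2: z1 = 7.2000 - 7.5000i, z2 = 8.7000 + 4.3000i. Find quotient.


Conjugate of z2 = 8.7000 - 4.3000i
Numerator: (7.2000 - 7.5000i)(8.7000 - 4.3000i) = 30.3900 - 96.2100i
Denominator: 8.7^2 + 4.3^2 = 94.18
Result = (30.3900 - 96.2100i)/94.18

0.3227 - 1.0216i


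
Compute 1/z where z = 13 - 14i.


|z|^2 = 169+196 = 365
1/z = (13 + 14i)/365

1/z = 0.0356 + 0.0384i


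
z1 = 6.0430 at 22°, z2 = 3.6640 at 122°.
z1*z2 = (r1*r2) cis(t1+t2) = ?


r = 6.0430 * 3.6640 = 22.1416
theta = 22° + 122° = 144° = 144° (mod 360)

22.1416 cis(144°)


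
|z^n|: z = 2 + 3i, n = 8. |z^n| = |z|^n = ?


|z| = sqrt(4+9) = sqrt(13) = 3.6056
|z^8| = |z|^8 = (sqrt(13))^8 = 13^4 = 28561

|z^8| = 28561


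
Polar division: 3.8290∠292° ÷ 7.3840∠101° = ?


r = 3.8290 / 7.3840 = 0.5186
theta = 292° - 101° = 191° = 191° (mod 360)

0.5186 cis(191°)


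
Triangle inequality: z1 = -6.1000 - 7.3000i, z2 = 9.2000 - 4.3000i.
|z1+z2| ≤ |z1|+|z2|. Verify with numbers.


|z1| = sqrt((-6.1)^2 + (-7.3)^2) = sqrt(90.5) = 9.5131
|z2| = sqrt(9.2^2 + (-4.3)^2) = sqrt(103.13) = 10.1553
z1+z2 = 3.1000 - 11.6000i
|z1+z2| = sqrt(144.17) = 12.0071
|z1|+|z2| = 9.5131 + 10.1553 = 19.6684

|z1+z2| = 12.0071 ≤ |z1|+|z2| = 19.6684 (verified)


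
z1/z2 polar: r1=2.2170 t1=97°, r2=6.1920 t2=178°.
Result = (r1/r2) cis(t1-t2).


r = 2.2170 / 6.1920 = 0.3580
theta = 97° - 178° = -81° = 279° (mod 360)

0.3580 cis(279°)


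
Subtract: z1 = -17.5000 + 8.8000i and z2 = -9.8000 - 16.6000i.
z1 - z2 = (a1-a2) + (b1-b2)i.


Real: -17.5 + 9.8 = -7.7
Imag: 8.8 + 16.6 = 25.4

-7.7000 + 25.4000i


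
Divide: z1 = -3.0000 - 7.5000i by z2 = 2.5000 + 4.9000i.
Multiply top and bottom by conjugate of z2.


Conjugate of z2 = 2.5000 - 4.9000i
Numerator: (-3.0000 - 7.5000i)(2.5000 - 4.9000i) = -44.2500 - 4.0500i
Denominator: 2.5^2 + 4.9^2 = 30.26
Result = (-44.2500 - 4.0500i)/30.26

-1.4623 - 0.1338i


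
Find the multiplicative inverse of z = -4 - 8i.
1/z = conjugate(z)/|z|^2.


|z|^2 = 16+64 = 80
1/z = (-4 + 8i)/80

1/z = -0.0500 + 0.1000i


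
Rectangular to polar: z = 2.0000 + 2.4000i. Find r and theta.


r = sqrt(4+5.76) = sqrt(9.76) = 3.1241
theta = atan2(2.4, 2) = 50.1944 degrees

r = 3.1241, theta = 50.1944 degrees


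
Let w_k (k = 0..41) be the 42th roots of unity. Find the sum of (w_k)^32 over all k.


The roots are w_k = w^k with w = e^(2*pi*i/42), and (w^k)^32 = (w^32)^k.
So S = 1 + u + u^2 + ... + u^(41) with u = w^32.
32 = 0*42 + 32, so 32 is not a multiple of 42: u = w^32 ≠ 1 (w is a primitive 42th root), while u^42 = (w^42)^32 = 1.
Geometric series: S = (1 - u^42)/(1 - u) = (1 - 1)/(1 - u) = 0

S = 0


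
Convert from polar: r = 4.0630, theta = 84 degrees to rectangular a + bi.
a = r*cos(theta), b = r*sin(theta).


a = 4.0630*cos(84°) = 4.0630*0.10453 = 0.4247
b = 4.0630*sin(84°) = 4.0630*0.9945 = 4.0407

0.4247 + 4.0407i


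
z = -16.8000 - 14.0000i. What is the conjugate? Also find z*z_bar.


z_bar = -16.8000 + 14.0000i
z*z_bar = (-16.8)^2 + (-14)^2 = 282.24 + 196 = 478.24

z_bar = -16.8000 + 14.0000i, z*z_bar = 478.24


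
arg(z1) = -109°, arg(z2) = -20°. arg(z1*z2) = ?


arg(z1*z2) = -109° - 20° = -129°
Normalized to (-180°, 180°]: -129°

-129°


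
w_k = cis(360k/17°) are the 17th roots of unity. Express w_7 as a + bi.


Angle = 360*7/17 = 148.2353°
a = cos(148.2353°) = -0.8502
b = sin(148.2353°) = 0.5264

-0.8502 + 0.5264i


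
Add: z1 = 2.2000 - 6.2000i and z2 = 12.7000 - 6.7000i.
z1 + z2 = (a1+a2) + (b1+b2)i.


Real: 2.2 + 12.7 = 14.9
Imag: -6.2 - 6.7 = -12.9

14.9000 - 12.9000i


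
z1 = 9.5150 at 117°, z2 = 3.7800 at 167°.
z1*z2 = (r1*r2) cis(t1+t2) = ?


r = 9.5150 * 3.7800 = 35.9667
theta = 117° + 167° = 284° = 284° (mod 360)

35.9667 cis(284°)


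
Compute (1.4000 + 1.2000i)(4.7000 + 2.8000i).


Real = 1.4*4.7 - 1.2*2.8 = 6.58 - 3.36 = 3.22
Imag = 1.4*2.8 + 4.7*1.2 = 3.92 + 5.64 = 9.56

3.2200 + 9.5600i


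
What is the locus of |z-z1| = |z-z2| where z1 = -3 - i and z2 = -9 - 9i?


Equal distances means the locus is the perpendicular bisector of z1 and z2.
Midpoint = ((-3+(-9))/2, (-1+(-9))/2) = (-6.0000, -5.0000)

Perpendicular bisector through (-6.0000, -5.0000)


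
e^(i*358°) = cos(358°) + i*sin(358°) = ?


cos(358°) = 0.9994
sin(358°) = -0.0349

e^(i*358°) = 0.9994 - 0.0349i


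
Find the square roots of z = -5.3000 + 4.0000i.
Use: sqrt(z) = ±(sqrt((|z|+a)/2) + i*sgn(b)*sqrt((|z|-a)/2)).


|z| = sqrt(28.09+16) = 6.6400
sqrt((|z|+a)/2) = sqrt((6.6400+(-5.3))/2) = sqrt(0.6700) = 0.8185
sqrt((|z|-a)/2) = sqrt((6.6400-(-5.3))/2) = sqrt(5.9700) = 2.4434

±(0.8185 + 2.4434i) i.e. 0.8185 + 2.4434i and -0.8185 - 2.4434i


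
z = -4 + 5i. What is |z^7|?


|z| = sqrt(16+25) = sqrt(41) = 6.4031
|z^7| = |z|^7 = (sqrt(41))^7 = 41^3 * sqrt(41) = 68921*sqrt(41)

|z^7| = 68921*sqrt(41) ≈ 441309.7256


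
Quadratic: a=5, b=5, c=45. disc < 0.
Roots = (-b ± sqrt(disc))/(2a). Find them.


disc = 5^2 - 4*5*45 = 25 - 900 = -875
sqrt(|disc|) = sqrt(875) = 29.5804
Real part = -5/(2*5) = -0.5000
Imag part = 29.5804/(2*5) = 2.9580

-0.5000 ± 2.9580i


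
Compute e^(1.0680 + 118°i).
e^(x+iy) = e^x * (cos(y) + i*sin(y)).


e^1.0680 = 2.9096
cos(118°) = -0.46947
sin(118°) = 0.88295
Real = 2.9096*(-0.46947) = -1.3660
Imag = 2.9096*0.88295 = 2.5690

-1.3660 + 2.5690i


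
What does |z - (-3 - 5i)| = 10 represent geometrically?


|z - z0| = r is a circle with center z0 and radius r.
Center = (-3, -5), radius = 10

Circle with center (-3, -5) and radius 10


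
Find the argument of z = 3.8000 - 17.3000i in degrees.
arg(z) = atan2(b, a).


Re = 3.8, Im = -17.3
arg = atan2(-17.3, 3.8) = -77.6115 degrees

arg(z) = -77.6115 degrees


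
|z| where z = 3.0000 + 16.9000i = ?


|z| = sqrt(3^2 + 16.9^2) = sqrt(9 + 285.61) = sqrt(294.61) = 17.1642

|z| = 17.1642


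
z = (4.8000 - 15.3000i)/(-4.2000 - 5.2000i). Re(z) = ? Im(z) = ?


Multiply by conjugate: (4.8000 - 15.3000i)(-4.2000 + 5.2000i) / ((-4.2)^2 + (-5.2)^2)
Numerator real = 4.8*(-4.2) - (15.3)*(-5.2) = 59.4
Numerator imag = -15.3*(-4.2) - 4.8*(-5.2) = 89.22
Denominator = 44.68
Re(z) = 59.4/44.68 = 1.3295
Im(z) = 89.22/44.68 = 1.9969

Re(z) = 1.3295, Im(z) = 1.9969


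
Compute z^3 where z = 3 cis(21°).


r^3 = 3^3 = 27
n*theta = 3*21° = 63° = 63° (mod 360)
a = 27*cos(63°) = 12.2577
b = 27*sin(63°) = 24.0572

27 cis(63°) = 12.2577 + 24.0572i


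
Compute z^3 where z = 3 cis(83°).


r^3 = 3^3 = 27
n*theta = 3*83° = 249° = 249° (mod 360)
a = 27*cos(249°) = -9.6759
b = 27*sin(249°) = -25.2067

27 cis(249°) = -9.6759 - 25.2067i


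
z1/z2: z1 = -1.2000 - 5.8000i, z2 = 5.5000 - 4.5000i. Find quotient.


Conjugate of z2 = 5.5000 + 4.5000i
Numerator: (-1.2000 - 5.8000i)(5.5000 + 4.5000i) = 19.5000 - 37.3000i
Denominator: 5.5^2 + (-4.5)^2 = 50.5
Result = (19.5000 - 37.3000i)/50.5

0.3861 - 0.7386i


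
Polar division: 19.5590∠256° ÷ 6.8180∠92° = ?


r = 19.5590 / 6.8180 = 2.8687
theta = 256° - 92° = 164° = 164° (mod 360)

2.8687 cis(164°)


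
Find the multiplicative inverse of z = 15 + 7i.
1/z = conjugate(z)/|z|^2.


|z|^2 = 225+49 = 274
1/z = (15 - 7i)/274

1/z = 0.0547 - 0.0255i


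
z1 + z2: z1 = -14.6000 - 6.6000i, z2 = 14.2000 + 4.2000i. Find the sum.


Real: -14.6 + 14.2 = -0.4
Imag: -6.6 + 4.2 = -2.4

-0.4000 - 2.4000i


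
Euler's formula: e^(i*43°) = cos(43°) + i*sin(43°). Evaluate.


cos(43°) = 0.7314
sin(43°) = 0.6820

e^(i*43°) = 0.7314 + 0.6820i


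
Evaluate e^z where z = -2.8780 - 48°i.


e^-2.8780 = 0.0562
cos(-48°) = 0.6691
sin(-48°) = -0.7431
Real = 0.0562*0.6691 = 0.0376
Imag = 0.0562*(-0.7431) = -0.0418

0.0376 - 0.0418i


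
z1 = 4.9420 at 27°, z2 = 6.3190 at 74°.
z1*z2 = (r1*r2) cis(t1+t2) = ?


r = 4.9420 * 6.3190 = 31.2285
theta = 27° + 74° = 101° = 101° (mod 360)

31.2285 cis(101°)


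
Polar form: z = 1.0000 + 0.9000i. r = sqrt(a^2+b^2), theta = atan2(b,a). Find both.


r = sqrt(1+0.81) = sqrt(1.81) = 1.3454
theta = atan2(0.9, 1) = 41.9872 degrees

r = 1.3454, theta = 41.9872 degrees


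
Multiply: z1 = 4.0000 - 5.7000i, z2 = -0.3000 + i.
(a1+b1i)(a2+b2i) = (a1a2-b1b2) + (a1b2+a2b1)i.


Real = 4*(-0.3) - (-5.7)*1 = -1.2 - (-5.7) = 4.5
Imag = 4*1 - (0.3)*(-5.7) = 4 + 1.71 = 5.71

4.5000 + 5.7100i


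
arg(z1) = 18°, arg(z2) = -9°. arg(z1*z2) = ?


arg(z1*z2) = 18° - 9° = 9°
Normalized to (-180°, 180°]: 9°

9°


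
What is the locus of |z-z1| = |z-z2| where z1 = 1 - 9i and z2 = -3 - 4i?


Equal distances means the locus is the perpendicular bisector of z1 and z2.
Midpoint = ((1+(-3))/2, (-9+(-4))/2) = (-1.0000, -6.5000)

Perpendicular bisector through (-1.0000, -6.5000)


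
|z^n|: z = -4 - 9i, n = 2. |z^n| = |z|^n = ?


|z| = sqrt(16+81) = sqrt(97) = 9.8489
|z^2| = |z|^2 = (sqrt(97))^2 = 97

|z^2| = 97


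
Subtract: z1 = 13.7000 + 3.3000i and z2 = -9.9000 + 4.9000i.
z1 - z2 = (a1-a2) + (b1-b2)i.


Real: 13.7 + 9.9 = 23.6
Imag: 3.3 - 4.9 = -1.6

23.6000 - 1.6000i


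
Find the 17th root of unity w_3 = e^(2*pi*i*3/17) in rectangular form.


Angle = 360*3/17 = 63.5294°
a = cos(63.5294°) = 0.4457
b = sin(63.5294°) = 0.8952

0.4457 + 0.8952i


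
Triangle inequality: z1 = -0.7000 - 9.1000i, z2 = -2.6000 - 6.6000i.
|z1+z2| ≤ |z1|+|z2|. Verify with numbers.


|z1| = sqrt((-0.7)^2 + (-9.1)^2) = sqrt(83.3) = 9.1269
|z2| = sqrt((-2.6)^2 + (-6.6)^2) = sqrt(50.32) = 7.0937
z1+z2 = -3.3000 - 15.7000i
|z1+z2| = sqrt(257.38) = 16.0431
|z1|+|z2| = 9.1269 + 7.0937 = 16.2206

|z1+z2| = 16.0431 ≤ |z1|+|z2| = 16.2206 (verified)


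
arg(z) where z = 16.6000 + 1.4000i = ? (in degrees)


Re = 16.6, Im = 1.4
arg = atan2(1.4, 16.6) = 4.8208 degrees

arg(z) = 4.8208 degrees


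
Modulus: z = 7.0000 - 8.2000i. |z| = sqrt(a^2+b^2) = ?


|z| = sqrt(7^2 + (-8.2)^2) = sqrt(49 + 67.24) = sqrt(116.24) = 10.7815

|z| = 10.7815


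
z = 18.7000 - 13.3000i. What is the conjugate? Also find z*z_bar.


z_bar = 18.7000 + 13.3000i
z*z_bar = 18.7^2 + (-13.3)^2 = 349.69 + 176.89 = 526.58

z_bar = 18.7000 + 13.3000i, z*z_bar = 526.58


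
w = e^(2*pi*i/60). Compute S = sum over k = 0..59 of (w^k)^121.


The roots are w_k = w^k with w = e^(2*pi*i/60), and (w^k)^121 = (w^121)^k.
So S = 1 + u + u^2 + ... + u^(59) with u = w^121.
121 = 2*60 + 1, so 121 is not a multiple of 60: u = (w^60)^2 * w^1 = w^1 ≠ 1 (w is a primitive 60th root), while u^60 = (w^60)^121 = 1.
Geometric series: S = (1 - u^60)/(1 - u) = (1 - 1)/(1 - u) = 0

S = 0


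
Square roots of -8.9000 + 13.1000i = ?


|z| = sqrt(79.21+171.61) = 15.8373
sqrt((|z|+a)/2) = sqrt((15.8373+(-8.9))/2) = sqrt(3.4686) = 1.8624
sqrt((|z|-a)/2) = sqrt((15.8373-(-8.9))/2) = sqrt(12.3686) = 3.5169

±(1.8624 + 3.5169i) i.e. 1.8624 + 3.5169i and -1.8624 - 3.5169i


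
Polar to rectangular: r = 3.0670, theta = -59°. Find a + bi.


a = 3.0670*cos(-59°) = 3.0670*0.51504 = 1.5796
b = 3.0670*sin(-59°) = 3.0670*(-0.85717) = -2.6289

1.5796 - 2.6289i


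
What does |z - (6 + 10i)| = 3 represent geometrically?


|z - z0| = r is a circle with center z0 and radius r.
Center = (6, 10), radius = 3

Circle with center (6, 10) and radius 3


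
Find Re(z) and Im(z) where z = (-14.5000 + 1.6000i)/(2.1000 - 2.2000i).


Multiply by conjugate: (-14.5000 + 1.6000i)(2.1000 + 2.2000i) / (2.1^2 + (-2.2)^2)
Numerator real = -14.5*2.1 + 1.6*(-2.2) = -33.97
Numerator imag = 1.6*2.1 - (-14.5)*(-2.2) = -28.54
Denominator = 9.25
Re(z) = -33.97/9.25 = -3.6724
Im(z) = -28.54/9.25 = -3.0854

Re(z) = -3.6724, Im(z) = -3.0854


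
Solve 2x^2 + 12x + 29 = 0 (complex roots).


disc = 12^2 - 4*2*29 = 144 - 232 = -88
sqrt(|disc|) = sqrt(88) = 9.3808
Real part = -12/(2*2) = -3.0000
Imag part = 9.3808/(2*2) = 2.3452

-3.0000 ± 2.3452i


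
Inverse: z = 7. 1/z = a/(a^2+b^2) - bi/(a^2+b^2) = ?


|z|^2 = 49+0 = 49
1/z = (7 - 0i)/49

1/z = 0.1429 + 0i


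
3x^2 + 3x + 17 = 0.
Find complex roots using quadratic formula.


disc = 3^2 - 4*3*17 = 9 - 204 = -195
sqrt(|disc|) = sqrt(195) = 13.9642
Real part = -3/(2*3) = -0.5000
Imag part = 13.9642/(2*3) = 2.3274

-0.5000 ± 2.3274i


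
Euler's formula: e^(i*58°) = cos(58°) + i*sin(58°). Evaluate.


cos(58°) = 0.5299
sin(58°) = 0.8480

e^(i*58°) = 0.5299 + 0.8480i


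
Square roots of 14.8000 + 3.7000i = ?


|z| = sqrt(219.04+13.69) = 15.2555
sqrt((|z|+a)/2) = sqrt((15.2555+14.8)/2) = sqrt(15.0277) = 3.8766
sqrt((|z|-a)/2) = sqrt((15.2555-14.8)/2) = sqrt(0.2277) = 0.4772

±(3.8766 + 0.4772i) i.e. 3.8766 + 0.4772i and -3.8766 - 0.4772i


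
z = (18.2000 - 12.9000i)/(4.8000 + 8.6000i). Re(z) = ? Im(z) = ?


Multiply by conjugate: (18.2000 - 12.9000i)(4.8000 - 8.6000i) / (4.8^2 + 8.6^2)
Numerator real = 18.2*4.8 - (12.9)*8.6 = -23.58
Numerator imag = -12.9*4.8 - 18.2*8.6 = -218.44
Denominator = 97
Re(z) = -23.58/97 = -0.2431
Im(z) = -218.44/97 = -2.2520

Re(z) = -0.2431, Im(z) = -2.2520


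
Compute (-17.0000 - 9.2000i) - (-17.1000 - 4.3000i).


Real: -17 + 17.1 = 0.1
Imag: -9.2 + 4.3 = -4.9

0.1000 - 4.9000i


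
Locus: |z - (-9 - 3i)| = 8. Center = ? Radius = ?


|z - z0| = r is a circle with center z0 and radius r.
Center = (-9, -3), radius = 8

Circle with center (-9, -3) and radius 8


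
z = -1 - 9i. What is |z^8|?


|z| = sqrt(1+81) = sqrt(82) = 9.0554
|z^8| = |z|^8 = (sqrt(82))^8 = 82^4 = 45212176

|z^8| = 45212176


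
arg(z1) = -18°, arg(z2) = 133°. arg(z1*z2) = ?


arg(z1*z2) = -18° + 133° = 115°
Normalized to (-180°, 180°]: 115°

115°


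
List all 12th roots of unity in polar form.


The 12th roots of unity are cis(360k/12°) for k=0..11
Angle step = 360/12 = 30°
Primitive root: cis(30°)
Primitive root = 0.8660 + 0.5000i

12 roots at angles: 0°, 30°, 60°, 90°, 120°, 150°, 180°, 210°, 240°, 270°, 300°, 330°


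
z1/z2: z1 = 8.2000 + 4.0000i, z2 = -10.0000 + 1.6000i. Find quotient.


Conjugate of z2 = -10.0000 - 1.6000i
Numerator: (8.2000 + 4.0000i)(-10.0000 - 1.6000i) = -75.6000 - 53.1200i
Denominator: (-10)^2 + 1.6^2 = 102.56
Result = (-75.6000 - 53.1200i)/102.56

-0.7371 - 0.5179i


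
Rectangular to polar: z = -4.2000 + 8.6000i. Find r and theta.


r = sqrt(17.64+73.96) = sqrt(91.6) = 9.5708
theta = atan2(8.6, -4.2) = 116.0296 degrees

r = 9.5708, theta = 116.0296 degrees


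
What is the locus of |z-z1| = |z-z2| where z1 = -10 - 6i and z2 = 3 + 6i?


Equal distances means the locus is the perpendicular bisector of z1 and z2.
Midpoint = ((-10+3)/2, (-6+6)/2) = (-3.5000, 0)

Perpendicular bisector through (-3.5000, 0)


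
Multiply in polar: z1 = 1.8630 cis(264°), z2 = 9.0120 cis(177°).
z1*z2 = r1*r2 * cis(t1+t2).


r = 1.8630 * 9.0120 = 16.7894
theta = 264° + 177° = 441° = 81° (mod 360)

16.7894 cis(81°)


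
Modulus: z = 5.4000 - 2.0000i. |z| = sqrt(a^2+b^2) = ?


|z| = sqrt(5.4^2 + (-2)^2) = sqrt(29.16 + 4) = sqrt(33.16) = 5.7585

|z| = 5.7585


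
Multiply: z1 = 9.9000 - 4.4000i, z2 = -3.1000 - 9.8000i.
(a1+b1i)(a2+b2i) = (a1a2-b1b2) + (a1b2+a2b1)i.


Real = 9.9*(-3.1) - (-4.4)*(-9.8) = -30.69 - 43.12 = -73.81
Imag = 9.9*(-9.8) - (3.1)*(-4.4) = -97.02 + 13.64 = -83.38

-73.8100 - 83.3800i


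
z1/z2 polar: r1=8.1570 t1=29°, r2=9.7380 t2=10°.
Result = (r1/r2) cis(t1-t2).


r = 8.1570 / 9.7380 = 0.8376
theta = 29° - 10° = 19° = 19° (mod 360)

0.8376 cis(19°)


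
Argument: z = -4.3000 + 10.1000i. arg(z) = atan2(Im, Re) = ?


Re = -4.3, Im = 10.1
arg = atan2(10.1, -4.3) = 113.0615 degrees

arg(z) = 113.0615 degrees


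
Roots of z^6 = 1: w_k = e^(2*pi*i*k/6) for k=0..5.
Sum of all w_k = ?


The sum of all 6th roots of unity is 0.
Geometric series: (1 - w^6)/(1 - w) = (1-1)/(1-w) = 0 since w^6 = 1, w ≠ 1.
Alternatively: coefficient of z^5 in z^6 - 1 is 0.

0


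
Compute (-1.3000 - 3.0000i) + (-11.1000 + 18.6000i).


Real: -1.3 - 11.1 = -12.4
Imag: -3 + 18.6 = 15.6

-12.4000 + 15.6000i


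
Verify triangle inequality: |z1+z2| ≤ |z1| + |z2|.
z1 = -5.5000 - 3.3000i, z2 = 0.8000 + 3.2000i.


|z1| = sqrt((-5.5)^2 + (-3.3)^2) = sqrt(41.14) = 6.4140
|z2| = sqrt(0.8^2 + 3.2^2) = sqrt(10.88) = 3.2985
z1+z2 = -4.7000 - 0.1000i
|z1+z2| = sqrt(22.1) = 4.7011
|z1|+|z2| = 6.4140 + 3.2985 = 9.7125

|z1+z2| = 4.7011 ≤ |z1|+|z2| = 9.7125 (verified)


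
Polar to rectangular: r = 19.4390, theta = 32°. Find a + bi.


a = 19.4390*cos(32°) = 19.4390*0.84805 = 16.4852
b = 19.4390*sin(32°) = 19.4390*0.52992 = 10.3011

16.4852 + 10.3011i


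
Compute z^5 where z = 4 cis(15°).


r^5 = 4^5 = 1024
n*theta = 5*15° = 75° = 75° (mod 360)
a = 1024*cos(75°) = 265.0307
b = 1024*sin(75°) = 989.1080

1024 cis(75°) = 265.0307 + 989.1080i


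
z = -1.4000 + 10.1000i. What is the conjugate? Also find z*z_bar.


z_bar = -1.4000 - 10.1000i
z*z_bar = (-1.4)^2 + 10.1^2 = 1.96 + 102.01 = 103.97

z_bar = -1.4000 - 10.1000i, z*z_bar = 103.97


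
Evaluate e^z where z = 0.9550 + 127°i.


e^0.9550 = 2.5987
cos(127°) = -0.6018
sin(127°) = 0.79864
Real = 2.5987*(-0.6018) = -1.5639
Imag = 2.5987*0.79864 = 2.0754

-1.5639 + 2.0754i


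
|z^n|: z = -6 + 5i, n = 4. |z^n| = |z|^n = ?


|z| = sqrt(36+25) = sqrt(61) = 7.8102
|z^4| = |z|^4 = (sqrt(61))^4 = 61^2 = 3721

|z^4| = 3721


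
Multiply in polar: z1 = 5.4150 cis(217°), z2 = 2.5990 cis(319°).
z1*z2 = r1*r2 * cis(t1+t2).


r = 5.4150 * 2.5990 = 14.0736
theta = 217° + 319° = 536° = 176° (mod 360)

14.0736 cis(176°)


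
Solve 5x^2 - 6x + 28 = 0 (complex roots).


disc = (-6)^2 - 4*5*28 = 36 - 560 = -524
sqrt(|disc|) = sqrt(524) = 22.8910
Real part = 6/(2*5) = 0.6000
Imag part = 22.8910/(2*5) = 2.2891

0.6000 ± 2.2891i


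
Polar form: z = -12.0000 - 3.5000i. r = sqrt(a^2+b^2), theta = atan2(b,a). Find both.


r = sqrt(144+12.25) = sqrt(156.25) = 12.5000
theta = atan2(-3.5, -12) = -163.7398 degrees

r = 12.5000, theta = -163.7398 degrees


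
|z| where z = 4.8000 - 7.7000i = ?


|z| = sqrt(4.8^2 + (-7.7)^2) = sqrt(23.04 + 59.29) = sqrt(82.33) = 9.0736

|z| = 9.0736


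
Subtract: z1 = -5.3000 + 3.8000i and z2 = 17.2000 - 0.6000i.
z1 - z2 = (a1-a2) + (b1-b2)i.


Real: -5.3 - 17.2 = -22.5
Imag: 3.8 + 0.6 = 4.4

-22.5000 + 4.4000i


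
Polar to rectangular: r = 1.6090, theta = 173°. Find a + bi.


a = 1.6090*cos(173°) = 1.6090*(-0.99255) = -1.5970
b = 1.6090*sin(173°) = 1.6090*0.1219 = 0.1961

-1.5970 + 0.1961i


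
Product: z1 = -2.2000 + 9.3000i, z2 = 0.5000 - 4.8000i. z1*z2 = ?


Real = -2.2*0.5 - 9.3*(-4.8) = -1.1 - (-44.64) = 43.54
Imag = -2.2*(-4.8) + 0.5*9.3 = 10.56 + 4.65 = 15.21

43.5400 + 15.2100i


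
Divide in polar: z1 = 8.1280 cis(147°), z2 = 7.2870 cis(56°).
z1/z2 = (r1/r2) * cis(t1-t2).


r = 8.1280 / 7.2870 = 1.1154
theta = 147° - 56° = 91° = 91° (mod 360)

1.1154 cis(91°)


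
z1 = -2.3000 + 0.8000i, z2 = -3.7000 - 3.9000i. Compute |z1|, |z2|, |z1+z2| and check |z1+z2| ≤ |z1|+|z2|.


|z1| = sqrt((-2.3)^2 + 0.8^2) = sqrt(5.93) = 2.4352
|z2| = sqrt((-3.7)^2 + (-3.9)^2) = sqrt(28.9) = 5.3759
z1+z2 = -6.0000 - 3.1000i
|z1+z2| = sqrt(45.61) = 6.7535
|z1|+|z2| = 2.4352 + 5.3759 = 7.8111

|z1+z2| = 6.7535 ≤ |z1|+|z2| = 7.8111 (verified)


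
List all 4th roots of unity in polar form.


The 4th roots of unity are cis(360k/4°) for k=0..3
Angle step = 360/4 = 90°
Primitive root: cis(90°)
Primitive root = 0 + 1.0000i

4 roots at angles: 0°, 90°, 180°, 270°


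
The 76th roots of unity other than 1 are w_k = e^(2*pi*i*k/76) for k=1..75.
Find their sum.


With w = e^(2*pi*i/76), all 76 of the 76th roots of unity w^0 = 1, w, ..., w^(75) sum to 0: 1 + w + ... + w^(75) = (1 - w^76)/(1 - w) = 0 since w^76 = 1, w ≠ 1.
Removing the root 1: w + w^2 + ... + w^(75) = 0 - 1 = -1

Sum = -1


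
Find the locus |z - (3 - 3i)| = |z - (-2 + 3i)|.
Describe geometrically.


Equal distances means the locus is the perpendicular bisector of z1 and z2.
Midpoint = ((3+(-2))/2, (-3+3)/2) = (0.5000, 0)

Perpendicular bisector through (0.5000, 0)


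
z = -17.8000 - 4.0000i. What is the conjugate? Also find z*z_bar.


z_bar = -17.8000 + 4.0000i
z*z_bar = (-17.8)^2 + (-4)^2 = 316.84 + 16 = 332.84

z_bar = -17.8000 + 4.0000i, z*z_bar = 332.84


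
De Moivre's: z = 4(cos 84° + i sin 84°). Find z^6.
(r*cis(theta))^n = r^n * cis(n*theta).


r^6 = 4^6 = 4096
n*theta = 6*84° = 504° = 144° (mod 360)
a = 4096*cos(144°) = -3313.7336
b = 4096*sin(144°) = 2407.5684

4096 cis(144°) = -3313.7336 + 2407.5684i


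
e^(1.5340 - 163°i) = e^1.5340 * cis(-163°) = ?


e^1.5340 = 4.6367
cos(-163°) = -0.9563
sin(-163°) = -0.29237
Real = 4.6367*(-0.9563) = -4.4341
Imag = 4.6367*(-0.29237) = -1.3556

-4.4341 - 1.3556i


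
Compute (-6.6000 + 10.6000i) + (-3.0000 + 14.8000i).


Real: -6.6 - 3 = -9.6
Imag: 10.6 + 14.8 = 25.4

-9.6000 + 25.4000i


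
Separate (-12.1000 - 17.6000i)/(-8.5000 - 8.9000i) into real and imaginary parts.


Multiply by conjugate: (-12.1000 - 17.6000i)(-8.5000 + 8.9000i) / ((-8.5)^2 + (-8.9)^2)
Numerator real = -12.1*(-8.5) - (17.6)*(-8.9) = 259.49
Numerator imag = -17.6*(-8.5) - (-12.1)*(-8.9) = 41.91
Denominator = 151.46
Re(z) = 259.49/151.46 = 1.7133
Im(z) = 41.91/151.46 = 0.2767

Re(z) = 1.7133, Im(z) = 0.2767


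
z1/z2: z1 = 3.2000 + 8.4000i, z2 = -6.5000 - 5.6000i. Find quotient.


Conjugate of z2 = -6.5000 + 5.6000i
Numerator: (3.2000 + 8.4000i)(-6.5000 + 5.6000i) = -67.8400 - 36.6800i
Denominator: (-6.5)^2 + (-5.6)^2 = 73.61
Result = (-67.8400 - 36.6800i)/73.61

-0.9216 - 0.4983i


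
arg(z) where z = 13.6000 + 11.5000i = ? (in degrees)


Re = 13.6, Im = 11.5
arg = atan2(11.5, 13.6) = 40.2175 degrees

arg(z) = 40.2175 degrees


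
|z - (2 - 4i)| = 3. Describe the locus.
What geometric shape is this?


|z - z0| = r is a circle with center z0 and radius r.
Center = (2, -4), radius = 3

Circle with center (2, -4) and radius 3


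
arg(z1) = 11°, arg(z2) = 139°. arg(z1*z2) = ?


arg(z1*z2) = 11° + 139° = 150°
Normalized to (-180°, 180°]: 150°

150°


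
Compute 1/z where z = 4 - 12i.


|z|^2 = 16+144 = 160
1/z = (4 + 12i)/160

1/z = 0.0250 + 0.0750i


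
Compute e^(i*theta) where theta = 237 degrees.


cos(237°) = -0.5446
sin(237°) = -0.8387

e^(i*237°) = -0.5446 - 0.8387i


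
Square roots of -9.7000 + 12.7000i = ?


|z| = sqrt(94.09+161.29) = 15.9806
sqrt((|z|+a)/2) = sqrt((15.9806+(-9.7))/2) = sqrt(3.1403) = 1.7721
sqrt((|z|-a)/2) = sqrt((15.9806-(-9.7))/2) = sqrt(12.8403) = 3.5833

±(1.7721 + 3.5833i) i.e. 1.7721 + 3.5833i and -1.7721 - 3.5833i


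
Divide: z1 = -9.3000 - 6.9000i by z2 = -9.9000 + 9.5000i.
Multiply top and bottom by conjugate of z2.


Conjugate of z2 = -9.9000 - 9.5000i
Numerator: (-9.3000 - 6.9000i)(-9.9000 - 9.5000i) = 26.5200 + 156.6600i
Denominator: (-9.9)^2 + 9.5^2 = 188.26
Result = (26.5200 + 156.6600i)/188.26

0.1409 + 0.8321i


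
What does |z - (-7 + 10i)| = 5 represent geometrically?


|z - z0| = r is a circle with center z0 and radius r.
Center = (-7, 10), radius = 5

Circle with center (-7, 10) and radius 5


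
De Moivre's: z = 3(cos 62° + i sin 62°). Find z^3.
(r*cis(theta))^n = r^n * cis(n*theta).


r^3 = 3^3 = 27
n*theta = 3*62° = 186° = 186° (mod 360)
a = 27*cos(186°) = -26.8521
b = 27*sin(186°) = -2.8223

27 cis(186°) = -26.8521 - 2.8223i


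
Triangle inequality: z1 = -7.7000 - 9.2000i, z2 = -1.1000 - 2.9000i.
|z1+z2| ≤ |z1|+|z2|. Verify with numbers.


|z1| = sqrt((-7.7)^2 + (-9.2)^2) = sqrt(143.93) = 11.9971
|z2| = sqrt((-1.1)^2 + (-2.9)^2) = sqrt(9.62) = 3.1016
z1+z2 = -8.8000 - 12.1000i
|z1+z2| = sqrt(223.85) = 14.9616
|z1|+|z2| = 11.9971 + 3.1016 = 15.0987

|z1+z2| = 14.9616 ≤ |z1|+|z2| = 15.0987 (verified)


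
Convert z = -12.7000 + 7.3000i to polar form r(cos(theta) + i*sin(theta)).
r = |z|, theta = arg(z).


r = sqrt(161.29+53.29) = sqrt(214.58) = 14.6485
theta = atan2(7.3, -12.7) = 150.1096 degrees

r = 14.6485, theta = 150.1096 degrees


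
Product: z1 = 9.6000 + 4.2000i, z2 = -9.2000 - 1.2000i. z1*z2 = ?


Real = 9.6*(-9.2) - 4.2*(-1.2) = -88.32 - (-5.04) = -83.28
Imag = 9.6*(-1.2) - (9.2)*4.2 = -11.52 - (38.64) = -50.16

-83.2800 - 50.1600i


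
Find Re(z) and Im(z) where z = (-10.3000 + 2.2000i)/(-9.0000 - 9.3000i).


Multiply by conjugate: (-10.3000 + 2.2000i)(-9.0000 + 9.3000i) / ((-9)^2 + (-9.3)^2)
Numerator real = -10.3*(-9) + 2.2*(-9.3) = 72.24
Numerator imag = 2.2*(-9) - (-10.3)*(-9.3) = -115.59
Denominator = 167.49
Re(z) = 72.24/167.49 = 0.4313
Im(z) = -115.59/167.49 = -0.6901

Re(z) = 0.4313, Im(z) = -0.6901


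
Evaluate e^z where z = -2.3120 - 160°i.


e^-2.3120 = 0.0991
cos(-160°) = -0.9397
sin(-160°) = -0.342
Real = 0.0991*(-0.9397) = -0.0931
Imag = 0.0991*(-0.342) = -0.0339

-0.0931 - 0.0339i


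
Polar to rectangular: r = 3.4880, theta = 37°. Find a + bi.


a = 3.4880*cos(37°) = 3.4880*0.798636 = 2.7856
b = 3.4880*sin(37°) = 3.4880*0.6018 = 2.0991

2.7856 + 2.0991i


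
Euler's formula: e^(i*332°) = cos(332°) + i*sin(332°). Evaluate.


cos(332°) = 0.8829
sin(332°) = -0.4695

e^(i*332°) = 0.8829 - 0.4695i


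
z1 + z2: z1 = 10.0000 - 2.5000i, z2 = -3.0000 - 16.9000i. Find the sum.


Real: 10 - 3 = 7
Imag: -2.5 - 16.9 = -19.4

7.0000 - 19.4000i


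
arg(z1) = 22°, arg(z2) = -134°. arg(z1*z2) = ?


arg(z1*z2) = 22° - 134° = -112°
Normalized to (-180°, 180°]: -112°

-112°


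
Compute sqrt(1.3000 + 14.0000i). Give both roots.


|z| = sqrt(1.69+196) = 14.0602
sqrt((|z|+a)/2) = sqrt((14.0602+1.3)/2) = sqrt(7.6801) = 2.7713
sqrt((|z|-a)/2) = sqrt((14.0602-1.3)/2) = sqrt(6.3801) = 2.5259

±(2.7713 + 2.5259i) i.e. 2.7713 + 2.5259i and -2.7713 - 2.5259i


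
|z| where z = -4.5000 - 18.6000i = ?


|z| = sqrt((-4.5)^2 + (-18.6)^2) = sqrt(20.25 + 345.96) = sqrt(366.21) = 19.1366

|z| = 19.1366


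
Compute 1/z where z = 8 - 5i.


|z|^2 = 64+25 = 89
1/z = (8 + 5i)/89

1/z = 0.0899 + 0.0562i


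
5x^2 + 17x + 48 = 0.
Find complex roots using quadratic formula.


disc = 17^2 - 4*5*48 = 289 - 960 = -671
sqrt(|disc|) = sqrt(671) = 25.9037
Real part = -17/(2*5) = -1.7000
Imag part = 25.9037/(2*5) = 2.5904

-1.7000 ± 2.5904i


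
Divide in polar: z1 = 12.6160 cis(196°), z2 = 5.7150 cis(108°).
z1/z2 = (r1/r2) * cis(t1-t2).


r = 12.6160 / 5.7150 = 2.2075
theta = 196° - 108° = 88° = 88° (mod 360)

2.2075 cis(88°)


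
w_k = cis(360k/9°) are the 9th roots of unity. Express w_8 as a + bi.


Angle = 360*8/9 = 320°
a = cos(320°) = 0.7660
b = sin(320°) = -0.6428

0.7660 - 0.6428i


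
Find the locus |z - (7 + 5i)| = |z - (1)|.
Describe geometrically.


Equal distances means the locus is the perpendicular bisector of z1 and z2.
Midpoint = ((7+1)/2, (5+0)/2) = (4.0000, 2.5000)

Perpendicular bisector through (4.0000, 2.5000)


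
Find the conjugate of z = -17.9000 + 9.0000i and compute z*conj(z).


z_bar = -17.9000 - 9.0000i
z*z_bar = (-17.9)^2 + 9^2 = 320.41 + 81 = 401.41

z_bar = -17.9000 - 9.0000i, z*z_bar = 401.41


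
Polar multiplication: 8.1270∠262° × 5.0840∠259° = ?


r = 8.1270 * 5.0840 = 41.3177
theta = 262° + 259° = 521° = 161° (mod 360)

41.3177 cis(161°)


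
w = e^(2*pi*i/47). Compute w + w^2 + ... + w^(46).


With w = e^(2*pi*i/47), all 47 of the 47th roots of unity w^0 = 1, w, ..., w^(46) sum to 0: 1 + w + ... + w^(46) = (1 - w^47)/(1 - w) = 0 since w^47 = 1, w ≠ 1.
Removing the root 1: w + w^2 + ... + w^(46) = 0 - 1 = -1

Sum = -1


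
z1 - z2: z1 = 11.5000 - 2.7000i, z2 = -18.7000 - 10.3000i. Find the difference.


Real: 11.5 + 18.7 = 30.2
Imag: -2.7 + 10.3 = 7.6

30.2000 + 7.6000i


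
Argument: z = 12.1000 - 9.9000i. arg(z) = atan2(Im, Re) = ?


Re = 12.1, Im = -9.9
arg = atan2(-9.9, 12.1) = -39.2894 degrees

arg(z) = -39.2894 degrees
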